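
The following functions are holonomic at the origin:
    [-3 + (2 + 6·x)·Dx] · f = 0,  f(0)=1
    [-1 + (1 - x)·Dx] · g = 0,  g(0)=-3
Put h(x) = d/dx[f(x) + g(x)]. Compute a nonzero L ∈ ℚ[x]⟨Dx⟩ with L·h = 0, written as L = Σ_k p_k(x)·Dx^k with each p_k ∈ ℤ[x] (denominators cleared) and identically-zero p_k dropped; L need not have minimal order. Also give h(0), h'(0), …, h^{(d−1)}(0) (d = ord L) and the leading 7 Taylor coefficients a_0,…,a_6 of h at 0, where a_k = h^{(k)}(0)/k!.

L = (-90 - 54·x) + (3 - 198·x - 189·x^2)·Dx + (14 + 46·x - 6·x^2 - 54·x^3)·Dx^2  (order 2).
h: a_k = -3/2, -33/4, -63/16, -789/32, 4665/256, -55143/512, 462189/2048, …
ICs: h(0) = -3/2, h′(0) = -33/4.

f: a_k = 1, 3/2, -9/8, 27/16, -405/128, 1701/256, -15309/1024, …
g: a_k = -3, -3, -3, -3, -3, -3, -3, …
Weyl lclm of L_f,L_g ⇒ L₀ (ord ≤ 2).
h=h₀': d/dx-closure on L₀ ⇒ L.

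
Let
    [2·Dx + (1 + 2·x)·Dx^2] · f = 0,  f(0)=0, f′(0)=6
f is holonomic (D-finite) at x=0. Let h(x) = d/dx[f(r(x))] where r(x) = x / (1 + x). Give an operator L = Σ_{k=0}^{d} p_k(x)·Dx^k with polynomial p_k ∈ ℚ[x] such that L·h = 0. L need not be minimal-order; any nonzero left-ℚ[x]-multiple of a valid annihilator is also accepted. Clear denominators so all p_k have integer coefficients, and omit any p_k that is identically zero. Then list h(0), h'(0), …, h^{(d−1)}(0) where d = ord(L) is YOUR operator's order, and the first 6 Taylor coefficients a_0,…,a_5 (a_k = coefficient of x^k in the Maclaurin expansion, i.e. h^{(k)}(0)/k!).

f: a_k = 0, 6, -6, 8, -12, 96/5, …
h₀=f(r): pull back L_f along r ⇒ L₀.
h=h₀': d/dx-closure on L₀ ⇒ L.
L = (4 + 6·x) + (1 + 4·x + 3·x^2)·Dx  (order 1).
h: a_k = 6, -24, 78, -240, 726, -2184, …
ICs: h(0) = 6.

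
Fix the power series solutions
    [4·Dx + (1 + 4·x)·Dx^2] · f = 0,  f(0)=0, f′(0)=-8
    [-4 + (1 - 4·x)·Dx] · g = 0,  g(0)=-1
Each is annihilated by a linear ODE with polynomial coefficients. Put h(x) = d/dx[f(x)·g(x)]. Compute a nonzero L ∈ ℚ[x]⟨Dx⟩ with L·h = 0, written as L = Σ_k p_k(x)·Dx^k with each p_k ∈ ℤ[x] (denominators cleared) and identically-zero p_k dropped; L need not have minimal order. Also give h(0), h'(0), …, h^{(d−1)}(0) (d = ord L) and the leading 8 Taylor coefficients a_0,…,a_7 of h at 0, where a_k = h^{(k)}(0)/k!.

f: a_k = 0, -8, 16, -128/3, 128, -2048/5, 4096/3, -32768/7, …
g: a_k = -1, -4, -16, -64, -256, -1024, -4096, -16384, …
Product ⇒ symmetric product L₀, ord ≤ 2.
h=h₀': d/dx-closure on L₀ ⇒ L.
L = 64 + (4 + 80·x)·Dx + (-1 + 16·x^2)·Dx^2  (order 2).
h: a_k = 8, 32, 320, 3584/3, 24064/3, 151552/5, 2613248/15, 69861376/105, …
ICs: h(0) = 8, h′(0) = 32.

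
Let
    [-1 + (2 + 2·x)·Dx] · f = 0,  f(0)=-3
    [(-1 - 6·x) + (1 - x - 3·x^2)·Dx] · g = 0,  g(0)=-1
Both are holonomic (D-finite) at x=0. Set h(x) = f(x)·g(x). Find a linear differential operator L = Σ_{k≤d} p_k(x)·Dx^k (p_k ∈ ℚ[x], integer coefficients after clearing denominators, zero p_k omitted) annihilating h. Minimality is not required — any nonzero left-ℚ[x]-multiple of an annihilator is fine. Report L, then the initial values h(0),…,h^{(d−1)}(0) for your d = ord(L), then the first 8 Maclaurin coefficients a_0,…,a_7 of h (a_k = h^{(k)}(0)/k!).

f: a_k = -3, -3/2, 3/8, -3/16, 15/128, -21/256, 63/1024, -99/2048, …
g: a_k = -1, -1, -4, -7, -19, -40, -97, -217, …
Product ⇒ symmetric product L₀, ord ≤ 1.
L = (3 + 13·x + 9·x^2) + (-2 + 8·x^2 + 6·x^3)·Dx  (order 1).
h: a_k = 3, 9/2, 105/8, 429/16, 8457/128, 37527/256, 353013/1024, 1606773/2048, …
ICs: h(0) = 3.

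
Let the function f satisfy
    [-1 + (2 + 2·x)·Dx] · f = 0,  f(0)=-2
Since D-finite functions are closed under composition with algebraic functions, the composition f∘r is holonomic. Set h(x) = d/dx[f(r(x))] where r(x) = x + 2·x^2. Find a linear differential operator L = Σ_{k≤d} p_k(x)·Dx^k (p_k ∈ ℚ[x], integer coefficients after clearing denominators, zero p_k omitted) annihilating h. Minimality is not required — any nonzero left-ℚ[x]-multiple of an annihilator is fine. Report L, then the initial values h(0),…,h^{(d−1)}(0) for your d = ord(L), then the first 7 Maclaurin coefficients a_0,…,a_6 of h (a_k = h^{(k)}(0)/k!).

L = 7 + (-2 - 10·x - 12·x^2 - 16·x^3)·Dx  (order 1).
h: a_k = -1, -7/2, 21/8, 21/16, -595/128, 567/256, 5537/1024, …
ICs: h(0) = -1.

f: a_k = -2, -1, 1/4, -1/8, 5/64, -7/128, 21/512, …
Change of var in L_f (x↦r) gives L₀.
Differentiate: ansatz ord ≤ ord L₀ ⇒ L.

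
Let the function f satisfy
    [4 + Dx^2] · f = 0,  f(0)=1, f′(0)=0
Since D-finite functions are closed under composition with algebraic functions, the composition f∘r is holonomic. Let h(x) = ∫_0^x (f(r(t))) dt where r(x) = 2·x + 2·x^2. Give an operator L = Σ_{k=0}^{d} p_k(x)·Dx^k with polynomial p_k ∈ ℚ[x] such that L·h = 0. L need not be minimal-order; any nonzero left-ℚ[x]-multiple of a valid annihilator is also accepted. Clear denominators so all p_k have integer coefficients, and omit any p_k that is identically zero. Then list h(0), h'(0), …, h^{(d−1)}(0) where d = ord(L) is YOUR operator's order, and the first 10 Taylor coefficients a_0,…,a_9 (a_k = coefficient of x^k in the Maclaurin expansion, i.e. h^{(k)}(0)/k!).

L = (16 + 96·x + 192·x^2 + 128·x^3)·Dx - 2·Dx^2 + (1 + 2·x)·Dx^3  (order 3).
h: a_k = 0, 1, 0, -8/3, -4, 8/15, 64/9, 2624/315, 16/15, -23008/2835, …
ICs: h(0) = 0, h′(0) = 1, h′′(0) = 0.

f: a_k = 1, 0, -2, 0, 2/3, 0, -4/45, 0, 2/315, 0, …
L₀ from L_f via x↦r, Dx↦r'^{-1}Dx.
∫: right-multiply L₀ by Dx.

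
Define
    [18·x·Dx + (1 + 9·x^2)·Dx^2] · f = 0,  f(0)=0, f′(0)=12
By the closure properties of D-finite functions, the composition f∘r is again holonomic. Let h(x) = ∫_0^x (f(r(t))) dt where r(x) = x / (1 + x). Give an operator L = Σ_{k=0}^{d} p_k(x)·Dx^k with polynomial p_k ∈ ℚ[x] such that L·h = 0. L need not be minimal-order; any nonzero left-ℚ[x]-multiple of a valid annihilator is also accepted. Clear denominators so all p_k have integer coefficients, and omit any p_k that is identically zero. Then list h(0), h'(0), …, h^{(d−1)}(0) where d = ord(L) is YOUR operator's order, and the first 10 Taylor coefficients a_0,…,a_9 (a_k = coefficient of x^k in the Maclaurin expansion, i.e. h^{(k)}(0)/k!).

f: a_k = 0, 12, 0, -36, 0, 972/5, 0, -8748/7, 0, 8748, …
Substitute x→r, Dx→(1/r')Dx; clear ⇒ L₀.
∫: right-multiply L₀ by Dx.
L = (2 + 20·x)·Dx^2 + (1 + 2·x + 10·x^2)·Dx^3  (order 3).
h: a_k = 0, 0, 6, -4, -6, 96/5, -8/5, -624/7, 996/7, 896/3, …
ICs: h(0) = 0, h′(0) = 0, h′′(0) = 12.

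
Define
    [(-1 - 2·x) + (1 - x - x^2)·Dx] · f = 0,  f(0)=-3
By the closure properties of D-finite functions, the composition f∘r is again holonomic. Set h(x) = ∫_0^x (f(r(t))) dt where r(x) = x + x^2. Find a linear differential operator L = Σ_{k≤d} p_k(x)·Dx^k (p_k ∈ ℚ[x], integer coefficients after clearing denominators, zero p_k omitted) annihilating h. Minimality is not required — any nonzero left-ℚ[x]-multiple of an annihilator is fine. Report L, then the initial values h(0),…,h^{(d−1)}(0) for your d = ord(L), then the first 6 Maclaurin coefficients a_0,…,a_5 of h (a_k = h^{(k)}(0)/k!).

f: a_k = -3, -3, -6, -9, -15, -24, …
L₀ from L_f via x↦r, Dx↦r'^{-1}Dx.
∫: right-multiply L₀ by Dx.
L = (1 + 4·x + 6·x^2 + 4·x^3)·Dx + (-1 + x + 2·x^2 + 2·x^3 + x^4)·Dx^2  (order 2).
h: a_k = 0, -3, -3/2, -3, -21/4, -48/5, …
ICs: h(0) = 0, h′(0) = -3.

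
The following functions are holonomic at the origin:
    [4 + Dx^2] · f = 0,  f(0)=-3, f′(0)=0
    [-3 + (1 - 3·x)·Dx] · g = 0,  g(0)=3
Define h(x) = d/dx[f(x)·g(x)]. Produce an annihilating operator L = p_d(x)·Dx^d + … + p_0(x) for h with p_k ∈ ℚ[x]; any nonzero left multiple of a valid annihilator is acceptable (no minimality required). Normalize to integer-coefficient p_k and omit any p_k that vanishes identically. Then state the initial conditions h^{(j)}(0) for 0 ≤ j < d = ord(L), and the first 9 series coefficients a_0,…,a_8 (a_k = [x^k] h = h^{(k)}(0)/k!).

L = (-14 - 24·x + 36·x^2) + (-6 + 18·x)·Dx + (1 - 6·x + 9·x^2)·Dx^2  (order 2).
h: a_k = -27, -126, -567, -2292, -8595, -154686/5, -541401/5, -2598728/7, -8770707/7, …
ICs: h(0) = -27, h′(0) = -126.

f: a_k = -3, 0, 6, 0, -2, 0, 4/15, 0, -2/105, …
g: a_k = 3, 9, 27, 81, 243, 729, 2187, 6561, 19683, …
Product ⇒ symmetric product L₀, ord ≤ 2.
h₀' ⇒ L via d/dx closure of L₀.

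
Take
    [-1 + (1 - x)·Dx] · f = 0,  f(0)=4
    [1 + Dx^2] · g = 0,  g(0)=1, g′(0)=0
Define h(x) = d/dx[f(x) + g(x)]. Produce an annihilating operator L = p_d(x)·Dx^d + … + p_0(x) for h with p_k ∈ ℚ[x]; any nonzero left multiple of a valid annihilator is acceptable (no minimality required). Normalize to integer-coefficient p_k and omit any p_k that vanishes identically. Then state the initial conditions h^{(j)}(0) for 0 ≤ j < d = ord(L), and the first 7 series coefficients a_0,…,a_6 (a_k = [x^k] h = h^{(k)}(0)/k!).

L = (26 - 4·x + 2·x^2) + (-7 + 9·x - 3·x^2 + x^3)·Dx + (26 - 4·x + 2·x^2)·Dx^2 + (-7 + 9·x - 3·x^2 + x^3)·Dx^3  (order 3).
h: a_k = 4, 7, 12, 97/6, 20, 2879/120, 28, …
ICs: h(0) = 4, h′(0) = 7, h′′(0) = 24.

f: a_k = 4, 4, 4, 4, 4, 4, 4, …
g: a_k = 1, 0, -1/2, 0, 1/24, 0, -1/720, …
Sum ⇒ L₀ = lclm(L_f,L_g) in ℚ(x)⟨Dx⟩.
h=h₀': d/dx-closure on L₀ ⇒ L.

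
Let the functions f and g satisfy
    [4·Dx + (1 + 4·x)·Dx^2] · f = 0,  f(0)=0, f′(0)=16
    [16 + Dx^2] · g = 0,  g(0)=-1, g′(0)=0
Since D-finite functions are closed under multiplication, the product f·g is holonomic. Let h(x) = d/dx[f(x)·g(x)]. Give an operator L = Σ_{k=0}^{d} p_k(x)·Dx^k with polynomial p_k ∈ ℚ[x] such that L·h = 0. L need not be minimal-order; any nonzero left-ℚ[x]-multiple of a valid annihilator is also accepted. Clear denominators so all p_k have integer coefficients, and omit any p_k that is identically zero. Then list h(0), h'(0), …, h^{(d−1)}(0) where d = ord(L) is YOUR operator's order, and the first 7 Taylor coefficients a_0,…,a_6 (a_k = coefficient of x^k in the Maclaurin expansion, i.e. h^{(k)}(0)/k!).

L = (-6400 - 45056·x - 172032·x^2 + 196608·x^3 + 2818048·x^4 + 6291456·x^5 + 4194304·x^6) + (-1536 - 8192·x + 20480·x^2 + 245760·x^3 + 655360·x^4 + 524288·x^5)·Dx + (-448 - 2816·x - 3584·x^2 + 73728·x^3 + 401408·x^4 + 786432·x^5 + 524288·x^6)·Dx^2 + (-96 - 512·x + 1280·x^2 + 15360·x^3 + 40960·x^4 + 32768·x^5)·Dx^3 + (-3 + 448·x^2 + 3840·x^3 + 14080·x^4 + 24576·x^5 + 16384·x^6)·Dx^4  (order 4).
h: a_k = -16, 64, 128, 0, -1536, 6144, -126976/5, …
ICs: h(0) = -16, h′(0) = 64, h′′(0) = 256, h′′′(0) = 0.

f: a_k = 0, 16, -32, 256/3, -256, 4096/5, -8192/3, …
g: a_k = -1, 0, 8, 0, -32/3, 0, 256/45, …
Product ⇒ symmetric product L₀, ord ≤ 4.
Derive L from L₀ (diff closure).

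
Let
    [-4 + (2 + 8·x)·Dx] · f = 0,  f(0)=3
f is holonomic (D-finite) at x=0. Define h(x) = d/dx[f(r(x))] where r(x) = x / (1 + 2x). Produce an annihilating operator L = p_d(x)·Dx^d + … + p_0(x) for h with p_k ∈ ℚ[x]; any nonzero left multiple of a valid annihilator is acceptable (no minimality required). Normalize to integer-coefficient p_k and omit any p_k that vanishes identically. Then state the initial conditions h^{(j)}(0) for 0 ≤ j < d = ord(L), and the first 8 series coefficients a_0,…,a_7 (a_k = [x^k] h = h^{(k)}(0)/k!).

f: a_k = 3, 6, -6, 12, -30, 84, -252, 792, …
L₀ from L_f via x↦r, Dx↦r'^{-1}Dx.
h₀' ⇒ L via d/dx closure of L₀.
L = (-6 - 24·x) + (-1 - 8·x - 12·x^2)·Dx  (order 1).
h: a_k = 6, -36, 180, -888, 4500, -23544, 126504, -693360, …
ICs: h(0) = 6.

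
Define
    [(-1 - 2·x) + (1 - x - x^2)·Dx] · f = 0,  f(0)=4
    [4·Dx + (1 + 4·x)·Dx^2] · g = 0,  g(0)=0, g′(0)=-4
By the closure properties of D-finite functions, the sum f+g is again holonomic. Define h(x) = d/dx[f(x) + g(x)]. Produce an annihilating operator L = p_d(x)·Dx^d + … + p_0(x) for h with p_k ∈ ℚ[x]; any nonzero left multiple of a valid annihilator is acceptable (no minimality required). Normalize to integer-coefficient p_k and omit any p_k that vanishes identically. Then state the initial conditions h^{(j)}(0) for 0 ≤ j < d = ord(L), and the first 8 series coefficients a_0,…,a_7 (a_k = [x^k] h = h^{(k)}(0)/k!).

L = (100 + 272·x + 392·x^2 + 144·x^3 + 96·x^4) + (-7 + 96·x + 434·x^2 + 540·x^3 + 304·x^4 + 160·x^5)·Dx + (-4 - 25·x - 28·x^2 + 46·x^3 + 73·x^4 + 76·x^5 + 32·x^6)·Dx^2  (order 2).
h: a_k = 0, 32, -28, 336, -864, 4408, -15796, 66624, …
ICs: h(0) = 0, h′(0) = 32.

f: a_k = 4, 4, 8, 12, 20, 32, 52, 84, …
g: a_k = 0, -4, 8, -64/3, 64, -1024/5, 2048/3, -16384/7, …
f+g: L₀ = lclm(L_f,L_g), ord ≤ 1+2.
Differentiate: ansatz ord ≤ ord L₀ ⇒ L.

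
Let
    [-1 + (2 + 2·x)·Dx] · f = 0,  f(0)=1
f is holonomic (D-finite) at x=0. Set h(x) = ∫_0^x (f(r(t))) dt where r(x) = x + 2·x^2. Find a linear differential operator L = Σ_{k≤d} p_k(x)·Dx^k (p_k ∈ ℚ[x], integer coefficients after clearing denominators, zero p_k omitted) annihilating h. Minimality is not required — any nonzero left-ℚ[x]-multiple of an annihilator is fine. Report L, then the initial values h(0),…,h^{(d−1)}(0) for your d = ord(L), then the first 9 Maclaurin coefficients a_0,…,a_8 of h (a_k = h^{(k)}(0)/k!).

f: a_k = 1, 1/2, -1/8, 1/16, -5/128, 7/256, -21/1024, 33/2048, -429/32768, …
Substitute x→r, Dx→(1/r')Dx; clear ⇒ L₀.
Integrate: L := L₀·Dx.
L = (-1 - 4·x)·Dx + (2 + 2·x + 4·x^2)·Dx^2  (order 2).
h: a_k = 0, 1, 1/4, 7/24, -7/64, -21/640, 119/1536, -27/1024, -791/16384, …
ICs: h(0) = 0, h′(0) = 1.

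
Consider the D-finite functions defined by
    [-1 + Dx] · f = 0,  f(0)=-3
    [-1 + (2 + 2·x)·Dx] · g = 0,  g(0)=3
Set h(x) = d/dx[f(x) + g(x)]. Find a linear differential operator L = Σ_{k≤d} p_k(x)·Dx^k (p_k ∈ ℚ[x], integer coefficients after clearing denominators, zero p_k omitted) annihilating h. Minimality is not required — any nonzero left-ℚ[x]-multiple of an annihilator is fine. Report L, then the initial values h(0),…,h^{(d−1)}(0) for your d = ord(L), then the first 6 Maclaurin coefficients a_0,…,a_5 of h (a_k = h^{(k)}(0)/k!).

L = (-5 - 2·x) + (-1 - 8·x - 4·x^2)·Dx + (6 + 10·x + 4·x^2)·Dx^2  (order 2).
h: a_k = -3/2, -15/4, -15/16, -31/32, 73/256, -1009/2560, …
ICs: h(0) = -3/2, h′(0) = -15/4.

f: a_k = -3, -3, -3/2, -1/2, -1/8, -1/40, …
g: a_k = 3, 3/2, -3/8, 3/16, -15/128, 21/256, …
L₀ := lclm(L_f,L_g); ord L₀ ≤ 1+1.
Derive L from L₀ (diff closure).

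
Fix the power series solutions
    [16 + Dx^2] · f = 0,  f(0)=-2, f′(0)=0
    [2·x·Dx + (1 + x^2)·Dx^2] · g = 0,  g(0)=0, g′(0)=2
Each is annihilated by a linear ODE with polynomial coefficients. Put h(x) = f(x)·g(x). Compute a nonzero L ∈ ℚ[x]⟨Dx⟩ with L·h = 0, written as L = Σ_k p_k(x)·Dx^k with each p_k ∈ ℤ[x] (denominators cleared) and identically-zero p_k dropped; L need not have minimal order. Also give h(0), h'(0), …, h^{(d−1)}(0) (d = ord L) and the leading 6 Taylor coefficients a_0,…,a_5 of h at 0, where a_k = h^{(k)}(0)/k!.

f: a_k = -2, 0, 16, 0, -64/3, 0, …
g: a_k = 0, 2, 0, -2/3, 0, 2/5, …
f·g: L₀ = L_f ⊗_s L_g, ord ≤ 2·2.
L = (5440 + 19136·x^2 + 25856·x^4 + 16384·x^6 + 4096·x^8) + (1152·x + 3200·x^3 + 3072·x^5 + 1024·x^7)·Dx + (612 + 2252·x^2 + 3168·x^4 + 2048·x^6 + 512·x^8)·Dx^2 + (72·x + 200·x^3 + 192·x^5 + 64·x^7)·Dx^3 + (17 + 66·x^2 + 97·x^4 + 64·x^6 + 16·x^8)·Dx^4  (order 4).
h: a_k = 0, -4, 0, 100/3, 0, -812/15, …
ICs: h(0) = 0, h′(0) = -4, h′′(0) = 0, h′′′(0) = 200.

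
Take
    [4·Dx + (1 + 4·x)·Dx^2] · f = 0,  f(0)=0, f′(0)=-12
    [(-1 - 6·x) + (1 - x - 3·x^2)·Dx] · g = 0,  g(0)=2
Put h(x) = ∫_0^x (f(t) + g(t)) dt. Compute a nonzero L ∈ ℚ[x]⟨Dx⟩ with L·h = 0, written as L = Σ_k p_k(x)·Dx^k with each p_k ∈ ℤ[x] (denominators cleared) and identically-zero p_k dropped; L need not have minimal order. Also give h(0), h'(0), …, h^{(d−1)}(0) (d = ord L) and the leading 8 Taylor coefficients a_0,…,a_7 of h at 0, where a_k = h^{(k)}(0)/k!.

f: a_k = 0, -12, 24, -64, 192, -3072/5, 2048, -49152/7, …
g: a_k = 2, 2, 8, 14, 38, 80, 194, 434, …
L₀ := lclm(L_f,L_g); ord L₀ ≤ 2+1.
∫: right-multiply L₀ by Dx.
L = (-212 - 1072·x - 3144·x^2 - 2160·x^3 - 2592·x^4)·Dx^2 + (-5 - 248·x - 1922·x^2 - 4308·x^3 - 4464·x^4 - 4320·x^5)·Dx^3 + (6 + 53·x + 108·x^2 - 110·x^3 - 519·x^4 - 1044·x^5 - 864·x^6)·Dx^4  (order 4).
h: a_k = 0, 2, -5, 32/3, -25/2, 46, -1336/15, 2242/7, …
ICs: h(0) = 0, h′(0) = 2, h′′(0) = -10, h′′′(0) = 64.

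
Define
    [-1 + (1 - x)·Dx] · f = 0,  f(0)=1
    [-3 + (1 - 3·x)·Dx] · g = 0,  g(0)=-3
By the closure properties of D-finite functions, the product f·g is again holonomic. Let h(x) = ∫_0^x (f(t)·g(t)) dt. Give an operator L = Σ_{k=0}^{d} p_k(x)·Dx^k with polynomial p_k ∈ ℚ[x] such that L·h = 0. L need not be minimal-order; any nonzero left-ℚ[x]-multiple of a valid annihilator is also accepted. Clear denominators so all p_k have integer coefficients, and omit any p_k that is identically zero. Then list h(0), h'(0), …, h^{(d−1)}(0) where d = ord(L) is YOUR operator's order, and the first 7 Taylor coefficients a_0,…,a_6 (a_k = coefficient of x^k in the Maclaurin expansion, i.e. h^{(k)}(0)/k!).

f: a_k = 1, 1, 1, 1, 1, 1, 1, …
g: a_k = -3, -9, -27, -81, -243, -729, -2187, …
f·g: L₀ = L_f ⊗_s L_g, ord ≤ 1·1.
∫: right-multiply L₀ by Dx.
L = (-4 + 6·x)·Dx + (1 - 4·x + 3·x^2)·Dx^2  (order 2).
h: a_k = 0, -3, -6, -13, -30, -363/5, -182, …
ICs: h(0) = 0, h′(0) = -3.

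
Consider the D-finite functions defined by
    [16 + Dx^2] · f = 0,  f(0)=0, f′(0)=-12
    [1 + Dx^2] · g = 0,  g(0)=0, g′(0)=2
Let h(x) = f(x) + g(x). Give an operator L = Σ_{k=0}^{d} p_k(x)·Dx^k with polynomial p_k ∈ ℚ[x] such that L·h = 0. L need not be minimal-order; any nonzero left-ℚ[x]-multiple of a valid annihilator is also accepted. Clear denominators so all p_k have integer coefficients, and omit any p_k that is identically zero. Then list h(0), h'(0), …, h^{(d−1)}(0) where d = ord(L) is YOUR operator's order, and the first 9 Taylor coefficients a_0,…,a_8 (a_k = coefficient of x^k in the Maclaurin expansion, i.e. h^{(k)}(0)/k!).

f: a_k = 0, -12, 0, 32, 0, -128/5, 0, 1024/105, 0, …
g: a_k = 0, 2, 0, -1/3, 0, 1/60, 0, -1/2520, 0, …
f+g: L₀ = lclm(L_f,L_g), ord ≤ 2+2.
L = 16 + 17·Dx^2 + Dx^4  (order 4).
h: a_k = 0, -10, 0, 95/3, 0, -307/12, 0, 4915/504, 0, …
ICs: h(0) = 0, h′(0) = -10, h′′(0) = 0, h′′′(0) = 190.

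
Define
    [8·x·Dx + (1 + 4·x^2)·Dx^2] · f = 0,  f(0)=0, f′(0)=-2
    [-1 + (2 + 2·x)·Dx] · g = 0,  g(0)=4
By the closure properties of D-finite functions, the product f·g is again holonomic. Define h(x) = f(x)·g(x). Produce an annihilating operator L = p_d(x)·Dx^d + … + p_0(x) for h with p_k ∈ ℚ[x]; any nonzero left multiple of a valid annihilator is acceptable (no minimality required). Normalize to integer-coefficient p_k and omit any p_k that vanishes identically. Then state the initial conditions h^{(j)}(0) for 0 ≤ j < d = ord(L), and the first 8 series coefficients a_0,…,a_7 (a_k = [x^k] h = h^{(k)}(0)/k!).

L = (3 - 16·x - 4·x^2) + (-4 + 28·x + 48·x^2 + 16·x^3)·Dx + (4 + 8·x + 20·x^2 + 32·x^3 + 16·x^4)·Dx^2  (order 2).
h: a_k = 0, -8, -4, 35/3, 29/6, -6389/240, -5929/480, 1022653/13440, …
ICs: h(0) = 0, h′(0) = -8.

f: a_k = 0, -2, 0, 8/3, 0, -32/5, 0, 128/7, …
g: a_k = 4, 2, -1/2, 1/4, -5/32, 7/64, -21/256, 33/512, …
h₀=f·g: eliminate ⇒ L₀, order ≤ 2·1.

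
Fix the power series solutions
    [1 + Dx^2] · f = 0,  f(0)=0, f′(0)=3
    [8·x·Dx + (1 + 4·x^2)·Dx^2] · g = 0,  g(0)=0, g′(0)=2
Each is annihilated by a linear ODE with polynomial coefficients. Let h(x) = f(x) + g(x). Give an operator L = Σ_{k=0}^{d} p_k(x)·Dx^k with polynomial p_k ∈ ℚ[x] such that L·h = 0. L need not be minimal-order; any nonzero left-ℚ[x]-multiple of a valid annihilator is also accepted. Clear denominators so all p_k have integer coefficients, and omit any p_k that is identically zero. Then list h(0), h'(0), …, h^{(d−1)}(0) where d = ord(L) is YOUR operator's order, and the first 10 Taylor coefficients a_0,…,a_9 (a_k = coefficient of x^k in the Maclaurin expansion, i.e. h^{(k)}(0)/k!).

f: a_k = 0, 3, 0, -1/2, 0, 1/40, 0, -1/1680, 0, 1/120960, …
g: a_k = 0, 2, 0, -8/3, 0, 32/5, 0, -128/7, 0, 512/9, …
f+g: L₀ = lclm(L_f,L_g), ord ≤ 2+2.
L = (-376·x + 1600·x^3 + 128·x^5)·Dx + (-7 + 76·x^2 + 432·x^4 + 64·x^6)·Dx^2 + (-376·x + 1600·x^3 + 128·x^5)·Dx^3 + (-7 + 76·x^2 + 432·x^4 + 64·x^6)·Dx^4  (order 4).
h: a_k = 0, 5, 0, -19/6, 0, 257/40, 0, -30721/1680, 0, 6881281/120960, …
ICs: h(0) = 0, h′(0) = 5, h′′(0) = 0, h′′′(0) = -19.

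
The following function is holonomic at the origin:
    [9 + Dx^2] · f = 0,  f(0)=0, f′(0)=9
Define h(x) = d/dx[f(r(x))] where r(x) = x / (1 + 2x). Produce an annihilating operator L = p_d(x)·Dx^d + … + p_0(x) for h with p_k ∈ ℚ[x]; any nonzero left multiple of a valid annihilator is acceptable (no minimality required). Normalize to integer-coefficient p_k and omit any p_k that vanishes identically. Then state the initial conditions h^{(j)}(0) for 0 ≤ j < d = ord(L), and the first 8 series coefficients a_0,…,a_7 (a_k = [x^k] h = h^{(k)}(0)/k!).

f: a_k = 0, 9, 0, -27/2, 0, 243/40, 0, -729/560, …
f∘r: x↦r, Dx↦Dx/r' in L_f ⇒ L₀.
h₀' ⇒ L via d/dx closure of L₀.
L = (33 + 96·x + 96·x^2) + (12 + 72·x + 144·x^2 + 96·x^3)·Dx + (1 + 8·x + 24·x^2 + 32·x^3 + 16·x^4)·Dx^2  (order 2).
h: a_k = 9, -36, 135/2, 36, -6957/8, 8775/2, -1288449/80, 249489/5, …
ICs: h(0) = 9, h′(0) = -36.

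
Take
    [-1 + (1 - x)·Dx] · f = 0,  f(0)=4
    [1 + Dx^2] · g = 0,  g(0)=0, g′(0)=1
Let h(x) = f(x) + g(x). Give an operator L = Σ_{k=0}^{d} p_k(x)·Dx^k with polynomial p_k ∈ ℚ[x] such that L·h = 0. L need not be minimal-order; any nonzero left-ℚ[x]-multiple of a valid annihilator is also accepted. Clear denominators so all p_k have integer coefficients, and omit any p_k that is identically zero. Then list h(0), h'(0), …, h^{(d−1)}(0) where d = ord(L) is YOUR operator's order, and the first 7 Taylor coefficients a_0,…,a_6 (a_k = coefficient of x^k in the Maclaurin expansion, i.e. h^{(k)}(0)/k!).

L = (7 - 2·x + x^2) + (-3 + 5·x - 3·x^2 + x^3)·Dx + (7 - 2·x + x^2)·Dx^2 + (-3 + 5·x - 3·x^2 + x^3)·Dx^3  (order 3).
h: a_k = 4, 5, 4, 23/6, 4, 481/120, 4, …
ICs: h(0) = 4, h′(0) = 5, h′′(0) = 8.

f: a_k = 4, 4, 4, 4, 4, 4, 4, …
g: a_k = 0, 1, 0, -1/6, 0, 1/120, 0, …
L₀ := lclm(L_f,L_g); ord L₀ ≤ 1+2.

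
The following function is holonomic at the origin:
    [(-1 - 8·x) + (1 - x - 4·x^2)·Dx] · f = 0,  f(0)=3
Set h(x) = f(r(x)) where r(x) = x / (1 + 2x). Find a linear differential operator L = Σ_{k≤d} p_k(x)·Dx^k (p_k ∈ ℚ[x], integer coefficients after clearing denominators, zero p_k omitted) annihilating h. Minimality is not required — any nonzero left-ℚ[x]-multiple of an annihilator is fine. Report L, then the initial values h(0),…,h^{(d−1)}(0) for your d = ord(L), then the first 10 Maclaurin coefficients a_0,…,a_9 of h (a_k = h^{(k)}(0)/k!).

L = (1 + 10·x) + (-1 - 5·x - 4·x^2 + 4·x^3)·Dx  (order 1).
h: a_k = 3, 3, 9, -21, 81, -285, 1017, -3621, 12897, -45933, …
ICs: h(0) = 3.

f: a_k = 3, 3, 15, 27, 87, 195, 543, 1323, 3495, 8787, …
Change of var in L_f (x↦r) gives L₀.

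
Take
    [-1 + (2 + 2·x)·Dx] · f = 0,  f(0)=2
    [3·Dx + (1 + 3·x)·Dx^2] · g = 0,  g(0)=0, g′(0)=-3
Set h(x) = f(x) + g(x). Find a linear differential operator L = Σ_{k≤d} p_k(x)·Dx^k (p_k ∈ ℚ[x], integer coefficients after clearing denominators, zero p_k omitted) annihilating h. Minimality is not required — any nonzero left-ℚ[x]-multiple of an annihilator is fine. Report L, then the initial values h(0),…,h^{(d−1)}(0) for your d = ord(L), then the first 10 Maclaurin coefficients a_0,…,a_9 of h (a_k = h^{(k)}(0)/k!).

f: a_k = 2, 1, -1/4, 1/8, -5/64, 7/128, -21/512, 33/1024, -429/16384, 715/32768, …
g: a_k = 0, -3, 9/2, -9, 81/4, -243/5, 243/2, -2187/7, 6561/8, -2187, …
L₀ := lclm(L_f,L_g); ord L₀ ≤ 1+2.
L = (27 + 9·x)·Dx + (69 + 126·x + 45·x^2)·Dx^2 + (10 + 46·x + 54·x^2 + 18·x^3)·Dx^3  (order 3).
h: a_k = 2, -2, 17/4, -71/8, 1291/64, -31069/640, 62187/512, -2239257/7168, 13436499/16384, -71662901/32768, …
ICs: h(0) = 2, h′(0) = -2, h′′(0) = 17/2.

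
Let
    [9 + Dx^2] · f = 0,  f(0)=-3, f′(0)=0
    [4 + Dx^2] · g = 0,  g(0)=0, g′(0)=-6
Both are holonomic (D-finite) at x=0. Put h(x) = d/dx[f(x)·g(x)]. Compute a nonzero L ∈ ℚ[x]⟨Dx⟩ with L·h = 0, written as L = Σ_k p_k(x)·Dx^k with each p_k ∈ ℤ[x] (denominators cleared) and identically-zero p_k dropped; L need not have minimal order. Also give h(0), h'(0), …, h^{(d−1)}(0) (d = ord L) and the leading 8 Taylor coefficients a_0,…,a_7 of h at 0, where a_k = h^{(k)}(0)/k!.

L = 25 + 26·Dx^2 + Dx^4  (order 4).
h: a_k = 18, 0, -279, 0, 2343/4, 0, -19531/40, 0, …
ICs: h(0) = 18, h′(0) = 0, h′′(0) = -558, h′′′(0) = 0.

f: a_k = -3, 0, 27/2, 0, -81/8, 0, 243/80, 0, …
g: a_k = 0, -6, 0, 4, 0, -4/5, 0, 8/105, …
h₀=f·g: eliminate ⇒ L₀, order ≤ 2·2.
Derive L from L₀ (diff closure).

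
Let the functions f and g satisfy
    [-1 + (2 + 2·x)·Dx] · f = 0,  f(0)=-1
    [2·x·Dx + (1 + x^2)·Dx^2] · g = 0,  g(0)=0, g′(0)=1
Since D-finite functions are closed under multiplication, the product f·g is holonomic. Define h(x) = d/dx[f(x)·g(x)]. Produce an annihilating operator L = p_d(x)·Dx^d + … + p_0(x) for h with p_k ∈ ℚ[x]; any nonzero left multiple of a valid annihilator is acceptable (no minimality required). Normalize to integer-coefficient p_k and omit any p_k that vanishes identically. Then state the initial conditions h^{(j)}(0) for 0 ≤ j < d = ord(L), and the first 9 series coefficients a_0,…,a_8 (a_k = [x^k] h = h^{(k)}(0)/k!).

L = (5 + 40·x + 2·x^2 - 24·x^3 - 3·x^4) + (28 + 84·x + 72·x^2 - 56·x^3 - 84·x^4 - 12·x^5)·Dx + (12 + 8·x - 12·x^2 - 16·x^3 - 28·x^4 - 24·x^5 - 4·x^6)·Dx^2  (order 2).
h: a_k = -1, -1, 11/8, 5/12, -389/384, -409/640, 18853/15360, 11167/26880, -237197/229376, …
ICs: h(0) = -1, h′(0) = -1.

f: a_k = -1, -1/2, 1/8, -1/16, 5/128, -7/256, 21/1024, -33/2048, 429/32768, …
g: a_k = 0, 1, 0, -1/3, 0, 1/5, 0, -1/7, 0, …
f·g: L₀ = L_f ⊗_s L_g, ord ≤ 1·2.
h=h₀': d/dx-closure on L₀ ⇒ L.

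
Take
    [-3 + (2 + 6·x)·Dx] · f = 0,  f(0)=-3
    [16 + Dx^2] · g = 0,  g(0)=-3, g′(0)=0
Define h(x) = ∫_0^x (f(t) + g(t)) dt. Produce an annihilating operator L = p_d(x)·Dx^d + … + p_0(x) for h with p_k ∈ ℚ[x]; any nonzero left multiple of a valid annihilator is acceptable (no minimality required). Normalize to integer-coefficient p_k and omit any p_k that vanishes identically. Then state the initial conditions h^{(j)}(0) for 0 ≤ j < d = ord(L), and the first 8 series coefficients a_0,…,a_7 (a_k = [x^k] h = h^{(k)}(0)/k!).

f: a_k = -3, -9/2, 27/8, -81/16, 1215/128, -5103/256, 45927/1024, -216513/2048, …
g: a_k = -3, 0, 24, 0, -32, 0, 256/15, 0, …
Sum ⇒ L₀ = lclm(L_f,L_g) in ℚ(x)⟨Dx⟩.
h=∫h₀ ⇒ L = L₀·Dx.
L = (-4368 - 18432·x - 27648·x^2)·Dx + (1760 + 17568·x + 55296·x^2 + 55296·x^3)·Dx^2 + (-273 - 1152·x - 1728·x^2)·Dx^3 + (110 + 1098·x + 3456·x^2 + 3456·x^3)·Dx^4  (order 4).
h: a_k = 0, -6, -9/4, 73/8, -81/64, -2881/640, -1701/512, 951049/107520, …
ICs: h(0) = 0, h′(0) = -6, h′′(0) = -9/2, h′′′(0) = 219/4.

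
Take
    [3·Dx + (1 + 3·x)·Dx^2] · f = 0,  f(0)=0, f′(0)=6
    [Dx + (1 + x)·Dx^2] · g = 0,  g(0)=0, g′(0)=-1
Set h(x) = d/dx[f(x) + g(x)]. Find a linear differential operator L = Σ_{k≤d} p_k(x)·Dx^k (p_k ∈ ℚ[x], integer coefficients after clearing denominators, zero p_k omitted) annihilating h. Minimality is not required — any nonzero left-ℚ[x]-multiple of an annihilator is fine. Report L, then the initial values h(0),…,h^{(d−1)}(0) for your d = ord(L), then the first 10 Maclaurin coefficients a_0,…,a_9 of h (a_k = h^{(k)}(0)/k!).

L = 6 + (8 + 12·x)·Dx + (1 + 4·x + 3·x^2)·Dx^2  (order 2).
h: a_k = 5, -17, 53, -161, 485, -1457, 4373, -13121, 39365, -118097, …
ICs: h(0) = 5, h′(0) = -17.

f: a_k = 0, 6, -9, 18, -81/2, 486/5, -243, 4374/7, -6561/4, 4374, …
g: a_k = 0, -1, 1/2, -1/3, 1/4, -1/5, 1/6, -1/7, 1/8, -1/9, …
Weyl lclm of L_f,L_g ⇒ L₀ (ord ≤ 4).
Differentiate: ansatz ord ≤ ord L₀ ⇒ L.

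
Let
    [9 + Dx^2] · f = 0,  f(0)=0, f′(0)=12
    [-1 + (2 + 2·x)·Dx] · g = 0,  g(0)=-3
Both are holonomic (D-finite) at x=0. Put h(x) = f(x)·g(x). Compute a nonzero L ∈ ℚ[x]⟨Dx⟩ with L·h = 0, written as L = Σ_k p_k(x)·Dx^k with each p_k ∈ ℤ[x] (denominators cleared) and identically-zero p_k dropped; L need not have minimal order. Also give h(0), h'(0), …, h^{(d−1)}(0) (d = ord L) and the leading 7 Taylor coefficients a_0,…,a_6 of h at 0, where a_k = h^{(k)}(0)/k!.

f: a_k = 0, 12, 0, -18, 0, 81/10, 0, …
g: a_k = -3, -3/2, 3/8, -3/16, 15/128, -21/256, 63/1024, …
f·g: L₀ = L_f ⊗_s L_g, ord ≤ 2·1.
L = (39 + 72·x + 36·x^2) + (-4 - 4·x)·Dx + (4 + 8·x + 4·x^2)·Dx^2  (order 2).
h: a_k = 0, -36, -18, 117/2, 99/4, -4743/160, -3123/320, …
ICs: h(0) = 0, h′(0) = -36.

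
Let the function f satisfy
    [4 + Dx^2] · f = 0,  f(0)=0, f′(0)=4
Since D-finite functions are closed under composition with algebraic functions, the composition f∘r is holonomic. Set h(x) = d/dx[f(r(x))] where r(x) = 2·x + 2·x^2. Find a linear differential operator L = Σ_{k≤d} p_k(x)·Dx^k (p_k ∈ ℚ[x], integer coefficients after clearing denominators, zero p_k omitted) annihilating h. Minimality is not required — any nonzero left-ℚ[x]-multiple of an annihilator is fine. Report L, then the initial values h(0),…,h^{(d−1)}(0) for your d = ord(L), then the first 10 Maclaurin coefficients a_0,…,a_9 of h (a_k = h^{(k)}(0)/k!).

f: a_k = 0, 4, 0, -8/3, 0, 8/15, 0, -16/315, 0, 8/2835, …
f∘r: x↦r, Dx↦Dx/r' in L_f ⇒ L₀.
Derive L from L₀ (diff closure).
L = (28 + 128·x + 384·x^2 + 512·x^3 + 256·x^4) + (-6 - 12·x)·Dx + (1 + 4·x + 4·x^2)·Dx^2  (order 2).
h: a_k = 8, 16, -64, -256, -704/3, 384, 51712/45, 45056/45, -141056/315, -13824/7, …
ICs: h(0) = 8, h′(0) = 16.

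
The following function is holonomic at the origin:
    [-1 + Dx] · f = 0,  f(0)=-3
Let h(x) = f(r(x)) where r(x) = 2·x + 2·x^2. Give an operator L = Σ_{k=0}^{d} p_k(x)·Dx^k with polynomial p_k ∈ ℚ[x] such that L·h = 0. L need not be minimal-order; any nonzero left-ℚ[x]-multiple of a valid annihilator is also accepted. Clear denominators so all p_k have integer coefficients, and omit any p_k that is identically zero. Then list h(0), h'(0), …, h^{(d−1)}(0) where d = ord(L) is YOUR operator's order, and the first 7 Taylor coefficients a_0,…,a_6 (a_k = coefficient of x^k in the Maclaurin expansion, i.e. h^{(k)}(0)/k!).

L = (-2 - 4·x) + Dx  (order 1).
h: a_k = -3, -6, -12, -16, -20, -104/5, -304/15, …
ICs: h(0) = -3.

f: a_k = -3, -3, -3/2, -1/2, -1/8, -1/40, -1/240, …
h₀=f(r): pull back L_f along r ⇒ L₀.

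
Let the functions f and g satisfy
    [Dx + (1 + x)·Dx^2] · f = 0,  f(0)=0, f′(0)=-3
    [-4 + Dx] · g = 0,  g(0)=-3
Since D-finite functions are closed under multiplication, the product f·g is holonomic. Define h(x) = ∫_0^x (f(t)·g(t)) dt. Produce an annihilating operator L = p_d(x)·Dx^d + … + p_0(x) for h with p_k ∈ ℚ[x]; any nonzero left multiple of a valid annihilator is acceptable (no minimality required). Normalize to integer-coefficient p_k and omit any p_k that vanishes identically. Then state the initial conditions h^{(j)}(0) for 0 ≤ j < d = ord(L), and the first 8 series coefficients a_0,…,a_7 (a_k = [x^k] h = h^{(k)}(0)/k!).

f: a_k = 0, -3, 3/2, -1, 3/4, -3/5, 1/2, -3/7, …
g: a_k = -3, -12, -24, -32, -32, -128/5, -256/15, -1024/105, …
Product ⇒ symmetric product L₀, ord ≤ 2.
h=∫h₀ ⇒ L = L₀·Dx.
L = (12 + 16·x)·Dx + (-7 - 8·x)·Dx^2 + (1 + x)·Dx^3  (order 3).
h: a_k = 0, 0, 9/2, 21/2, 57/4, 279/20, 54/5, 97/14, …
ICs: h(0) = 0, h′(0) = 0, h′′(0) = 9.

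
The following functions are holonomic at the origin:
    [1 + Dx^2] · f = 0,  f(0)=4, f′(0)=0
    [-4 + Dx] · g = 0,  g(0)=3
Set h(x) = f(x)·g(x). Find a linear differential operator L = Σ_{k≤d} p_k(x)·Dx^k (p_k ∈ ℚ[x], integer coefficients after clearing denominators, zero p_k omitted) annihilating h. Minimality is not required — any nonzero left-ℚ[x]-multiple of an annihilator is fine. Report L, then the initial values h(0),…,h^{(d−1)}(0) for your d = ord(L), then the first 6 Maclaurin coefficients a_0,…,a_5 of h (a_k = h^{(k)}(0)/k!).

L = 17 - 8·Dx + Dx^2  (order 2).
h: a_k = 12, 48, 90, 104, 161/2, 202/5, …
ICs: h(0) = 12, h′(0) = 48.

f: a_k = 4, 0, -2, 0, 1/6, 0, …
g: a_k = 3, 12, 24, 32, 32, 128/5, …
f·g: L₀ = L_f ⊗_s L_g, ord ≤ 2·1.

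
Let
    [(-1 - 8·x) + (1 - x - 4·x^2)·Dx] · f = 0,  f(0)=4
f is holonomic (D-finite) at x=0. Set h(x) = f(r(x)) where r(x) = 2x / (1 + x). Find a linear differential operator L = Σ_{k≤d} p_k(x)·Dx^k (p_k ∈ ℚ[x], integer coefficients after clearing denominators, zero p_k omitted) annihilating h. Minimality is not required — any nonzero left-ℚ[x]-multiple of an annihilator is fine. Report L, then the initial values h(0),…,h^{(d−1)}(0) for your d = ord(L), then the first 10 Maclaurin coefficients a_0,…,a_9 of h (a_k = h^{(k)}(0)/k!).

f: a_k = 4, 4, 20, 36, 116, 260, 724, 1764, 4660, 11716, …
Substitute x→r, Dx→(1/r')Dx; clear ⇒ L₀.
L = (2 + 34·x) + (-1 - x + 17·x^2 + 17·x^3)·Dx  (order 1).
h: a_k = 4, 8, 72, 136, 1224, 2312, 20808, 39304, 353736, 668168, …
ICs: h(0) = 4.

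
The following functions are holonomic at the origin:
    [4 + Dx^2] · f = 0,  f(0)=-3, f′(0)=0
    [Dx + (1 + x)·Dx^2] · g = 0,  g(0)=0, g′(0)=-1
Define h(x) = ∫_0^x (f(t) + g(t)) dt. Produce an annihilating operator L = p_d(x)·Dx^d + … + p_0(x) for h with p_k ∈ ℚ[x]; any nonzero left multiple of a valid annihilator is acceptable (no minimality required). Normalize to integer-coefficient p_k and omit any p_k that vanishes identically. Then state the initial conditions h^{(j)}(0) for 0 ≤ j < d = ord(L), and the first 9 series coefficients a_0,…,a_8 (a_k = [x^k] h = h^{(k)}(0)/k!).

f: a_k = -3, 0, 6, 0, -2, 0, 4/15, 0, -2/105, …
g: a_k = 0, -1, 1/2, -1/3, 1/4, -1/5, 1/6, -1/7, 1/8, …
L₀ := lclm(L_f,L_g); ord L₀ ≤ 2+2.
h=∫h₀ ⇒ L = L₀·Dx.
L = (20 + 16·x + 8·x^2)·Dx^2 + (12 + 28·x + 24·x^2 + 8·x^3)·Dx^3 + (5 + 4·x + 2·x^2)·Dx^4 + (3 + 7·x + 6·x^2 + 2·x^3)·Dx^5  (order 5).
h: a_k = 0, -3, -1/2, 13/6, -1/12, -7/20, -1/30, 13/210, -1/56, …
ICs: h(0) = 0, h′(0) = -3, h′′(0) = -1, h′′′(0) = 13, h′′′′(0) = -2.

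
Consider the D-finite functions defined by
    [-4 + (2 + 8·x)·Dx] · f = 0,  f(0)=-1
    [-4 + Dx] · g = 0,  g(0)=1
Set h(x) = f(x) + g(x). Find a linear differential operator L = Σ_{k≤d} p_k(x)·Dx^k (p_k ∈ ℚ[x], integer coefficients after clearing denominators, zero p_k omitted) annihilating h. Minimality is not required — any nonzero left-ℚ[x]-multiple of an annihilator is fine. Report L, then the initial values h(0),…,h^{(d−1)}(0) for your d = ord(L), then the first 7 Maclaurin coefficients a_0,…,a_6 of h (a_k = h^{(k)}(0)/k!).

f: a_k = -1, -2, 2, -4, 10, -28, 84, …
g: a_k = 1, 4, 8, 32/3, 32/3, 128/15, 256/45, …
f+g: L₀ = lclm(L_f,L_g), ord ≤ 1+1.
L = (24 + 64·x) + (-10 - 64·x - 128·x^2)·Dx + (1 + 12·x + 32·x^2)·Dx^2  (order 2).
h: a_k = 0, 2, 10, 20/3, 62/3, -292/15, 4036/45, …
ICs: h(0) = 0, h′(0) = 2.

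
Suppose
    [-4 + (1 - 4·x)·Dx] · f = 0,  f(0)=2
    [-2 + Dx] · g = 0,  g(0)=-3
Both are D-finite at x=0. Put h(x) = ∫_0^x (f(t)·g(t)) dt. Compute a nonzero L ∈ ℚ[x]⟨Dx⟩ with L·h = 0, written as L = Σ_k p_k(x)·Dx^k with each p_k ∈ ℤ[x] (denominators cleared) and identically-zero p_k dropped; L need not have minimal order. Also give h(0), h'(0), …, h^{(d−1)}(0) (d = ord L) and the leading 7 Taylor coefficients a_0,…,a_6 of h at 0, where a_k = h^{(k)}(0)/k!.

f: a_k = 2, 8, 32, 128, 512, 2048, 8192, …
g: a_k = -3, -6, -6, -4, -2, -4/5, -4/15, …
h₀=f·g: eliminate ⇒ L₀, order ≤ 1·1.
∫: right-multiply L₀ by Dx.
L = (6 - 8·x)·Dx + (-1 + 4·x)·Dx^2  (order 2).
h: a_k = 0, -6, -18, -52, -158, -2532/5, -25324/15, …
ICs: h(0) = 0, h′(0) = -6.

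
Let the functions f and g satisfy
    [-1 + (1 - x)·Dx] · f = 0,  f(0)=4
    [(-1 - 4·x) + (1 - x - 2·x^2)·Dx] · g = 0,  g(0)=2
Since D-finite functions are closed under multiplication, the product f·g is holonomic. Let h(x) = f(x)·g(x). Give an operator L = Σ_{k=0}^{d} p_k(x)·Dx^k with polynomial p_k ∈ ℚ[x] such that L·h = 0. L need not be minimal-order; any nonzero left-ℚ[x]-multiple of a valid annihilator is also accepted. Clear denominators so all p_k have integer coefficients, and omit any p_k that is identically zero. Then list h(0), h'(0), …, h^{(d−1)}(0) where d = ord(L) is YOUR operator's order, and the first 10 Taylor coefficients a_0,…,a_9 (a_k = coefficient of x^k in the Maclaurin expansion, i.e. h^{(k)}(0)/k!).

f: a_k = 4, 4, 4, 4, 4, 4, 4, 4, 4, 4, …
g: a_k = 2, 2, 6, 10, 22, 42, 86, 170, 342, 682, …
h₀=f·g: eliminate ⇒ L₀, order ≤ 1·1.
L = (-2 - 2·x + 6·x^2) + (1 - 2·x - x^2 + 2·x^3)·Dx  (order 1).
h: a_k = 8, 16, 40, 80, 168, 336, 680, 1360, 2728, 5456, …
ICs: h(0) = 8.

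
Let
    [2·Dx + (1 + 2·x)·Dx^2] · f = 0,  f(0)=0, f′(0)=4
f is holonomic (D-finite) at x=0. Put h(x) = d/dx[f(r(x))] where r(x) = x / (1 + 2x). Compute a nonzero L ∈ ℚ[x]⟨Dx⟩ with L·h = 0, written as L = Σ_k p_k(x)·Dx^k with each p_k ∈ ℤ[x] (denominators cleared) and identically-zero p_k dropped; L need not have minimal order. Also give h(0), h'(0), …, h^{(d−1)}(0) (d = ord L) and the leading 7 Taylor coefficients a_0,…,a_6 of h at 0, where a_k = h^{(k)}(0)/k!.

f: a_k = 0, 4, -4, 16/3, -8, 64/5, -64/3, …
Substitute x→r, Dx→(1/r')Dx; clear ⇒ L₀.
h=h₀': d/dx-closure on L₀ ⇒ L.
L = (6 + 16·x) + (1 + 6·x + 8·x^2)·Dx  (order 1).
h: a_k = 4, -24, 112, -480, 1984, -8064, 32512, …
ICs: h(0) = 4.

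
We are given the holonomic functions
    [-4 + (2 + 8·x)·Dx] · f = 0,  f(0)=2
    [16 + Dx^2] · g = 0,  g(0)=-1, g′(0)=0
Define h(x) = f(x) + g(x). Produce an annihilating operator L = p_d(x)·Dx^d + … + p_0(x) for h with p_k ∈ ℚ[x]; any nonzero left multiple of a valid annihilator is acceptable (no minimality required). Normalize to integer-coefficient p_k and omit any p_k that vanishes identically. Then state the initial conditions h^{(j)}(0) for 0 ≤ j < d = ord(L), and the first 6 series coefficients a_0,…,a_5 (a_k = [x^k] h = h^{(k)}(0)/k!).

L = (-224 - 1024·x - 2048·x^2) + (48 + 704·x + 3072·x^2 + 4096·x^3)·Dx + (-14 - 64·x - 128·x^2)·Dx^2 + (3 + 44·x + 192·x^2 + 256·x^3)·Dx^3  (order 3).
h: a_k = 1, 4, 4, 8, -92/3, 56, …
ICs: h(0) = 1, h′(0) = 4, h′′(0) = 8.

f: a_k = 2, 4, -4, 8, -20, 56, …
g: a_k = -1, 0, 8, 0, -32/3, 0, …
f+g: L₀ = lclm(L_f,L_g), ord ≤ 1+2.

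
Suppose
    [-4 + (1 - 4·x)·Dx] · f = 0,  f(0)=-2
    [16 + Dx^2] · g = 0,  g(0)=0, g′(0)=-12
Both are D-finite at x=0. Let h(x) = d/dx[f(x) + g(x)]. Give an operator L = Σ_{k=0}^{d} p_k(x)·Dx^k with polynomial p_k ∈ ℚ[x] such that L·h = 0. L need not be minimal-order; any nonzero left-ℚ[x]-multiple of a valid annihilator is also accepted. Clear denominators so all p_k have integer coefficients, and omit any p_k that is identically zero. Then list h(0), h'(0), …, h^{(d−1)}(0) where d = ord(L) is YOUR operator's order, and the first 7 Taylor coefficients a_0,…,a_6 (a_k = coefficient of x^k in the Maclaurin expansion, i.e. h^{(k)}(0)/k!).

L = (1664 - 1024·x + 2048·x^2) + (-112 + 576·x - 768·x^2 + 1024·x^3)·Dx + (104 - 64·x + 128·x^2)·Dx^2 + (-7 + 36·x - 48·x^2 + 64·x^3)·Dx^3  (order 3).
h: a_k = -20, -64, -288, -2048, -10368, -49152, -3439616/15, …
ICs: h(0) = -20, h′(0) = -64, h′′(0) = -576.

f: a_k = -2, -8, -32, -128, -512, -2048, -8192, …
g: a_k = 0, -12, 0, 32, 0, -128/5, 0, …
Sum ⇒ L₀ = lclm(L_f,L_g) in ℚ(x)⟨Dx⟩.
h=h₀': d/dx-closure on L₀ ⇒ L.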